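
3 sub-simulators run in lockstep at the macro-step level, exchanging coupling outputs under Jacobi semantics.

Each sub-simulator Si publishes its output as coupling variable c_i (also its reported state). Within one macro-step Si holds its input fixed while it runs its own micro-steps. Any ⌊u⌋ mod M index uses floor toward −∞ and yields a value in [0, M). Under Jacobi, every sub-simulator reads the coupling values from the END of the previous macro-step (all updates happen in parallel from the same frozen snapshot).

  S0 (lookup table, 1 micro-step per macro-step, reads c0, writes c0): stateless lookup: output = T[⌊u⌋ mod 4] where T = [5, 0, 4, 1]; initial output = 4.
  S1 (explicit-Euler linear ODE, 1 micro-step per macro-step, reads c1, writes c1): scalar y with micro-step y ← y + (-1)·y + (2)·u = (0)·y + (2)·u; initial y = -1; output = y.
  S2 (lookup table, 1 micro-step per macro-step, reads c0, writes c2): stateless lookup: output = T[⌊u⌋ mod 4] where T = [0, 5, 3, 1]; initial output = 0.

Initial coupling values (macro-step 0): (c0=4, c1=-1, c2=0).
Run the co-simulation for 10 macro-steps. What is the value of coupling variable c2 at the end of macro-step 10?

macro 1: S0 reads c0=4 → after 1×micro: 5; S1 reads c1=-1 → after 1×micro: -2; S2 reads c0=4 → after 1×micro: 0 ⇒ (c0=5, c1=-2, c2=0)
macro 2: S0 reads c0=5 → after 1×micro: 0; S1 reads c1=-2 → after 1×micro: -4; S2 reads c0=5 → after 1×micro: 5 ⇒ (c0=0, c1=-4, c2=5)
macro 3: S0 reads c0=0 → after 1×micro: 5; S1 reads c1=-4 → after 1×micro: -8; S2 reads c0=0 → after 1×micro: 0 ⇒ (c0=5, c1=-8, c2=0)
macro 4: S0 reads c0=5 → after 1×micro: 0; S1 reads c1=-8 → after 1×micro: -16; S2 reads c0=5 → after 1×micro: 5 ⇒ (c0=0, c1=-16, c2=5)
macro 5: S0 reads c0=0 → after 1×micro: 5; S1 reads c1=-16 → after 1×micro: -32; S2 reads c0=0 → after 1×micro: 0 ⇒ (c0=5, c1=-32, c2=0)
macro 6: S0 reads c0=5 → after 1×micro: 0; S1 reads c1=-32 → after 1×micro: -64; S2 reads c0=5 → after 1×micro: 5 ⇒ (c0=0, c1=-64, c2=5)
macro 7: S0 reads c0=0 → after 1×micro: 5; S1 reads c1=-64 → after 1×micro: -128; S2 reads c0=0 → after 1×micro: 0 ⇒ (c0=5, c1=-128, c2=0)
macro 8: S0 reads c0=5 → after 1×micro: 0; S1 reads c1=-128 → after 1×micro: -256; S2 reads c0=5 → after 1×micro: 5 ⇒ (c0=0, c1=-256, c2=5)
macro 9: S0 reads c0=0 → after 1×micro: 5; S1 reads c1=-256 → after 1×micro: -512; S2 reads c0=0 → after 1×micro: 0 ⇒ (c0=5, c1=-512, c2=0)
macro 10: S0 reads c0=5 → after 1×micro: 0; S1 reads c1=-512 → after 1×micro: -1024; S2 reads c0=5 → after 1×micro: 5 ⇒ (c0=0, c1=-1024, c2=5)

c2 at macro-step 10 = 5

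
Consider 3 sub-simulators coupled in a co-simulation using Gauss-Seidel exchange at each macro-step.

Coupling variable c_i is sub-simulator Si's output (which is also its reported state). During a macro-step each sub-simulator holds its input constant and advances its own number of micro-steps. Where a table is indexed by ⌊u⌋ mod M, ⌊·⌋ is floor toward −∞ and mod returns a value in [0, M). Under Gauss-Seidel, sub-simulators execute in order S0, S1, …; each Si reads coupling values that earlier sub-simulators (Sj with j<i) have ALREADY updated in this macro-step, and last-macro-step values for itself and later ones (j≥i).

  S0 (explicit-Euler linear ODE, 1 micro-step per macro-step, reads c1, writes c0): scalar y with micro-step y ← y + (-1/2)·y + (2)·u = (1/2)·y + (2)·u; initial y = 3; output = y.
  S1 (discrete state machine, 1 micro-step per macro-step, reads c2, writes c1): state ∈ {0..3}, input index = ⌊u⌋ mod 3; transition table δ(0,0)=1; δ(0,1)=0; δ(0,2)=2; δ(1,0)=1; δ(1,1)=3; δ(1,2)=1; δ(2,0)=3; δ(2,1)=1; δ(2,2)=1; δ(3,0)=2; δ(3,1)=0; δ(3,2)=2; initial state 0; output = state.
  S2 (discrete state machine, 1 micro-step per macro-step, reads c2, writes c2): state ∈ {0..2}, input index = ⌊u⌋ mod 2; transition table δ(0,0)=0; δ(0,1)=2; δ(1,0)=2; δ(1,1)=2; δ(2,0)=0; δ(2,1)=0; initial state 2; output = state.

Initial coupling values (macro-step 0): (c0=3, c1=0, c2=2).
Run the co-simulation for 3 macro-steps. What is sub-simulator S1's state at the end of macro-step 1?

S1 state at macro-step 1 = 2

macro 1: S0 reads c1=0 → after 1×micro: 3/2; S1 reads c2=2 → after 1×micro: 2; S2 reads c2=2 → after 1×micro: 0 ⇒ (c0=3/2, c1=2, c2=0)
macro 2: S0 reads c1=2 → after 1×micro: 19/4; S1 reads c2=0 → after 1×micro: 3; S2 reads c2=0 → after 1×micro: 0 ⇒ (c0=19/4, c1=3, c2=0)
macro 3: S0 reads c1=3 → after 1×micro: 67/8; S1 reads c2=0 → after 1×micro: 2; S2 reads c2=0 → after 1×micro: 0 ⇒ (c0=67/8, c1=2, c2=0)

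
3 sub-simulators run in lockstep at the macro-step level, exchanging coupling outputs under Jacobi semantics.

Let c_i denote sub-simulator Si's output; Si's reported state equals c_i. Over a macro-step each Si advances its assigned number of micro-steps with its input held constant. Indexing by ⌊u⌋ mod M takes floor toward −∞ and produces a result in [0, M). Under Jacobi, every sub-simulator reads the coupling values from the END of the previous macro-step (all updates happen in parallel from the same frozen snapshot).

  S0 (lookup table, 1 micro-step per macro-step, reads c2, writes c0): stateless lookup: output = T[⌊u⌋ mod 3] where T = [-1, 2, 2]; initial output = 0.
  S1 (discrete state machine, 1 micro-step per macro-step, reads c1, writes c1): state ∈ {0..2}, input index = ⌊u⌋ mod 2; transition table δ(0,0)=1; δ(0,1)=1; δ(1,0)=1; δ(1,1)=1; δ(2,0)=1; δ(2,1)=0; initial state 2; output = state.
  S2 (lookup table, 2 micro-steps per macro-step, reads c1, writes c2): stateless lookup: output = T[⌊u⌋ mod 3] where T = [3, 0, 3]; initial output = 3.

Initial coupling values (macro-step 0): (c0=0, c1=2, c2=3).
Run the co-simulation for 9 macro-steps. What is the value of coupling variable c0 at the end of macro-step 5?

macro 1: S0 reads c2=3 → after 1×micro: -1; S1 reads c1=2 → after 1×micro: 1; S2 reads c1=2 → after 2×micro: 3 ⇒ (c0=-1, c1=1, c2=3)
macro 2: S0 reads c2=3 → after 1×micro: -1; S1 reads c1=1 → after 1×micro: 1; S2 reads c1=1 → after 2×micro: 0 ⇒ (c0=-1, c1=1, c2=0)
macro 3: S0 reads c2=0 → after 1×micro: -1; S1 reads c1=1 → after 1×micro: 1; S2 reads c1=1 → after 2×micro: 0 ⇒ (c0=-1, c1=1, c2=0)
macro 4: S0 reads c2=0 → after 1×micro: -1; S1 reads c1=1 → after 1×micro: 1; S2 reads c1=1 → after 2×micro: 0 ⇒ (c0=-1, c1=1, c2=0)
macro 5: S0 reads c2=0 → after 1×micro: -1; S1 reads c1=1 → after 1×micro: 1; S2 reads c1=1 → after 2×micro: 0 ⇒ (c0=-1, c1=1, c2=0)
macro 6: S0 reads c2=0 → after 1×micro: -1; S1 reads c1=1 → after 1×micro: 1; S2 reads c1=1 → after 2×micro: 0 ⇒ (c0=-1, c1=1, c2=0)
macro 7: S0 reads c2=0 → after 1×micro: -1; S1 reads c1=1 → after 1×micro: 1; S2 reads c1=1 → after 2×micro: 0 ⇒ (c0=-1, c1=1, c2=0)
macro 8: S0 reads c2=0 → after 1×micro: -1; S1 reads c1=1 → after 1×micro: 1; S2 reads c1=1 → after 2×micro: 0 ⇒ (c0=-1, c1=1, c2=0)
macro 9: S0 reads c2=0 → after 1×micro: -1; S1 reads c1=1 → after 1×micro: 1; S2 reads c1=1 → after 2×micro: 0 ⇒ (c0=-1, c1=1, c2=0)

c0 at macro-step 5 = -1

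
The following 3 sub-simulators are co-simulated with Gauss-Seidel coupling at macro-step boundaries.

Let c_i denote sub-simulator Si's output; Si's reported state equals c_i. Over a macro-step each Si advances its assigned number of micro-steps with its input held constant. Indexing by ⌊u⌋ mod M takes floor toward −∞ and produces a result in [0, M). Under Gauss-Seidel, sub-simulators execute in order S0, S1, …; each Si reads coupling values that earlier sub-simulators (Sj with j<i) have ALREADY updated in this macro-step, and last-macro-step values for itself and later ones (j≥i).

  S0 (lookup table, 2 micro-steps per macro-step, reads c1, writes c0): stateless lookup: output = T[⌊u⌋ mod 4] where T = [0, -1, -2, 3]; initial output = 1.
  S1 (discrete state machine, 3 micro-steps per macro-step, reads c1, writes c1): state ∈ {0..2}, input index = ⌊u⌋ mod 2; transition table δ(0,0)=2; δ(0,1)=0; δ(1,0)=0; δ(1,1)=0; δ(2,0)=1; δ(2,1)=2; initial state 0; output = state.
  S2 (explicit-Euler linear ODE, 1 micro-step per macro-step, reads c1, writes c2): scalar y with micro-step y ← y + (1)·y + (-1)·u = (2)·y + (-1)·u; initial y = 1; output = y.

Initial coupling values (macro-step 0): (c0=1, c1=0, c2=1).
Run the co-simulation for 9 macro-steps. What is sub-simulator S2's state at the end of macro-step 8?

S2 state at macro-step 8 = 256

macro 1: S0 reads c1=0 → after 2×micro: 0; S1 reads c1=0 → after 3×micro: 0; S2 reads c1=0 → after 1×micro: 2 ⇒ (c0=0, c1=0, c2=2)
macro 2: S0 reads c1=0 → after 2×micro: 0; S1 reads c1=0 → after 3×micro: 0; S2 reads c1=0 → after 1×micro: 4 ⇒ (c0=0, c1=0, c2=4)
macro 3: S0 reads c1=0 → after 2×micro: 0; S1 reads c1=0 → after 3×micro: 0; S2 reads c1=0 → after 1×micro: 8 ⇒ (c0=0, c1=0, c2=8)
macro 4: S0 reads c1=0 → after 2×micro: 0; S1 reads c1=0 → after 3×micro: 0; S2 reads c1=0 → after 1×micro: 16 ⇒ (c0=0, c1=0, c2=16)
macro 5: S0 reads c1=0 → after 2×micro: 0; S1 reads c1=0 → after 3×micro: 0; S2 reads c1=0 → after 1×micro: 32 ⇒ (c0=0, c1=0, c2=32)
macro 6: S0 reads c1=0 → after 2×micro: 0; S1 reads c1=0 → after 3×micro: 0; S2 reads c1=0 → after 1×micro: 64 ⇒ (c0=0, c1=0, c2=64)
macro 7: S0 reads c1=0 → after 2×micro: 0; S1 reads c1=0 → after 3×micro: 0; S2 reads c1=0 → after 1×micro: 128 ⇒ (c0=0, c1=0, c2=128)
macro 8: S0 reads c1=0 → after 2×micro: 0; S1 reads c1=0 → after 3×micro: 0; S2 reads c1=0 → after 1×micro: 256 ⇒ (c0=0, c1=0, c2=256)
macro 9: S0 reads c1=0 → after 2×micro: 0; S1 reads c1=0 → after 3×micro: 0; S2 reads c1=0 → after 1×micro: 512 ⇒ (c0=0, c1=0, c2=512)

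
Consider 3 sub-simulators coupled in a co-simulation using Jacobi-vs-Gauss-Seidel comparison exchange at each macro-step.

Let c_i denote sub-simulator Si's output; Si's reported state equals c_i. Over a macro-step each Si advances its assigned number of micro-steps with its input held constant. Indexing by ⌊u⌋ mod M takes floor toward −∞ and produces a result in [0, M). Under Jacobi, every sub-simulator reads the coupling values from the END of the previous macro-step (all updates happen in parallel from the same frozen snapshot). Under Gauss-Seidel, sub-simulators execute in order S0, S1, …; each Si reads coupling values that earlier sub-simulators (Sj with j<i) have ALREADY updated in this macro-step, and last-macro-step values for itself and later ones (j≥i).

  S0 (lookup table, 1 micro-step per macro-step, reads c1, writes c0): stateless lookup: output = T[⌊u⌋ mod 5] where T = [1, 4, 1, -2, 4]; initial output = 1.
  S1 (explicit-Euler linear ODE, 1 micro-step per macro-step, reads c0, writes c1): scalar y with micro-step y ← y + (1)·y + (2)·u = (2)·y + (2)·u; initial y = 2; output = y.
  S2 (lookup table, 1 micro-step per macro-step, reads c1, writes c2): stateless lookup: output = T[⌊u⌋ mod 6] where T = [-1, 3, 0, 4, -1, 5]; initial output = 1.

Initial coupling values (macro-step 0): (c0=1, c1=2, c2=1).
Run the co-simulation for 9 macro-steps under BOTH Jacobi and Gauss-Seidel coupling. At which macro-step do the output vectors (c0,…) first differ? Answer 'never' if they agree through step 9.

[Jacobi] macro 1: S0 reads c1=2 → after 1×micro: 1; S1 reads c0=1 → after 1×micro: 6; S2 reads c1=2 → after 1×micro: 0 ⇒ (c0=1, c1=6, c2=0)
[Jacobi] macro 2: S0 reads c1=6 → after 1×micro: 4; S1 reads c0=1 → after 1×micro: 14; S2 reads c1=6 → after 1×micro: -1 ⇒ (c0=4, c1=14, c2=-1)
[Jacobi] macro 3: S0 reads c1=14 → after 1×micro: 4; S1 reads c0=4 → after 1×micro: 36; S2 reads c1=14 → after 1×micro: 0 ⇒ (c0=4, c1=36, c2=0)
[Jacobi] macro 4: S0 reads c1=36 → after 1×micro: 4; S1 reads c0=4 → after 1×micro: 80; S2 reads c1=36 → after 1×micro: -1 ⇒ (c0=4, c1=80, c2=-1)
[Jacobi] macro 5: S0 reads c1=80 → after 1×micro: 1; S1 reads c0=4 → after 1×micro: 168; S2 reads c1=80 → after 1×micro: 0 ⇒ (c0=1, c1=168, c2=0)
[Jacobi] macro 6: S0 reads c1=168 → after 1×micro: -2; S1 reads c0=1 → after 1×micro: 338; S2 reads c1=168 → after 1×micro: -1 ⇒ (c0=-2, c1=338, c2=-1)
[Jacobi] macro 7: S0 reads c1=338 → after 1×micro: -2; S1 reads c0=-2 → after 1×micro: 672; S2 reads c1=338 → after 1×micro: 0 ⇒ (c0=-2, c1=672, c2=0)
[Jacobi] macro 8: S0 reads c1=672 → after 1×micro: 1; S1 reads c0=-2 → after 1×micro: 1340; S2 reads c1=672 → after 1×micro: -1 ⇒ (c0=1, c1=1340, c2=-1)
[Jacobi] macro 9: S0 reads c1=1340 → after 1×micro: 1; S1 reads c0=1 → after 1×micro: 2682; S2 reads c1=1340 → after 1×micro: 0 ⇒ (c0=1, c1=2682, c2=0)
[Gauss-Seidel] macro 1: S0 reads c1=2 → after 1×micro: 1; S1 reads c0=1 → after 1×micro: 6; S2 reads c1=6 → after 1×micro: -1 ⇒ (c0=1, c1=6, c2=-1)
[Gauss-Seidel] macro 2: S0 reads c1=6 → after 1×micro: 4; S1 reads c0=4 → after 1×micro: 20; S2 reads c1=20 → after 1×micro: 0 ⇒ (c0=4, c1=20, c2=0)
[Gauss-Seidel] macro 3: S0 reads c1=20 → after 1×micro: 1; S1 reads c0=1 → after 1×micro: 42; S2 reads c1=42 → after 1×micro: -1 ⇒ (c0=1, c1=42, c2=-1)
[Gauss-Seidel] macro 4: S0 reads c1=42 → after 1×micro: 1; S1 reads c0=1 → after 1×micro: 86; S2 reads c1=86 → after 1×micro: 0 ⇒ (c0=1, c1=86, c2=0)
[Gauss-Seidel] macro 5: S0 reads c1=86 → after 1×micro: 4; S1 reads c0=4 → after 1×micro: 180; S2 reads c1=180 → after 1×micro: -1 ⇒ (c0=4, c1=180, c2=-1)
[Gauss-Seidel] macro 6: S0 reads c1=180 → after 1×micro: 1; S1 reads c0=1 → after 1×micro: 362; S2 reads c1=362 → after 1×micro: 0 ⇒ (c0=1, c1=362, c2=0)
[Gauss-Seidel] macro 7: S0 reads c1=362 → after 1×micro: 1; S1 reads c0=1 → after 1×micro: 726; S2 reads c1=726 → after 1×micro: -1 ⇒ (c0=1, c1=726, c2=-1)
[Gauss-Seidel] macro 8: S0 reads c1=726 → after 1×micro: 4; S1 reads c0=4 → after 1×micro: 1460; S2 reads c1=1460 → after 1×micro: 0 ⇒ (c0=4, c1=1460, c2=0)
[Gauss-Seidel] macro 9: S0 reads c1=1460 → after 1×micro: 1; S1 reads c0=1 → after 1×micro: 2922; S2 reads c1=2922 → after 1×micro: -1 ⇒ (c0=1, c1=2922, c2=-1)

first divergence at macro-step: 1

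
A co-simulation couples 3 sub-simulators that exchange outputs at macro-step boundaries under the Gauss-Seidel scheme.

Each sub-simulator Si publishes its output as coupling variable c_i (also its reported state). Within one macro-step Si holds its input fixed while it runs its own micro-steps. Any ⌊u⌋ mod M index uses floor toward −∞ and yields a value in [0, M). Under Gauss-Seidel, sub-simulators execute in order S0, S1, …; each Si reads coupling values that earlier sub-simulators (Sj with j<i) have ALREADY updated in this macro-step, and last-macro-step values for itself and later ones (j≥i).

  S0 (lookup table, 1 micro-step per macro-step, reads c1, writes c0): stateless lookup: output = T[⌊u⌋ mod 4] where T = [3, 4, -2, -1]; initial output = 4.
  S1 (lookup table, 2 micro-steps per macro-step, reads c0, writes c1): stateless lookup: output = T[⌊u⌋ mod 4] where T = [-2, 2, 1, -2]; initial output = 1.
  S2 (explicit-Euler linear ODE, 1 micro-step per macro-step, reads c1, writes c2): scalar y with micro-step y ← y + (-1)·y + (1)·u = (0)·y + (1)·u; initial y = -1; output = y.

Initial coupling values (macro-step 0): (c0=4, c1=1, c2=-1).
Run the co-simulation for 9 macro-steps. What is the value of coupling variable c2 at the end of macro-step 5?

macro 1: S0 reads c1=1 → after 1×micro: 4; S1 reads c0=4 → after 2×micro: -2; S2 reads c1=-2 → after 1×micro: -2 ⇒ (c0=4, c1=-2, c2=-2)
macro 2: S0 reads c1=-2 → after 1×micro: -2; S1 reads c0=-2 → after 2×micro: 1; S2 reads c1=1 → after 1×micro: 1 ⇒ (c0=-2, c1=1, c2=1)
macro 3: S0 reads c1=1 → after 1×micro: 4; S1 reads c0=4 → after 2×micro: -2; S2 reads c1=-2 → after 1×micro: -2 ⇒ (c0=4, c1=-2, c2=-2)
macro 4: S0 reads c1=-2 → after 1×micro: -2; S1 reads c0=-2 → after 2×micro: 1; S2 reads c1=1 → after 1×micro: 1 ⇒ (c0=-2, c1=1, c2=1)
macro 5: S0 reads c1=1 → after 1×micro: 4; S1 reads c0=4 → after 2×micro: -2; S2 reads c1=-2 → after 1×micro: -2 ⇒ (c0=4, c1=-2, c2=-2)
macro 6: S0 reads c1=-2 → after 1×micro: -2; S1 reads c0=-2 → after 2×micro: 1; S2 reads c1=1 → after 1×micro: 1 ⇒ (c0=-2, c1=1, c2=1)
macro 7: S0 reads c1=1 → after 1×micro: 4; S1 reads c0=4 → after 2×micro: -2; S2 reads c1=-2 → after 1×micro: -2 ⇒ (c0=4, c1=-2, c2=-2)
macro 8: S0 reads c1=-2 → after 1×micro: -2; S1 reads c0=-2 → after 2×micro: 1; S2 reads c1=1 → after 1×micro: 1 ⇒ (c0=-2, c1=1, c2=1)
macro 9: S0 reads c1=1 → after 1×micro: 4; S1 reads c0=4 → after 2×micro: -2; S2 reads c1=-2 → after 1×micro: -2 ⇒ (c0=4, c1=-2, c2=-2)

c2 at macro-step 5 = -2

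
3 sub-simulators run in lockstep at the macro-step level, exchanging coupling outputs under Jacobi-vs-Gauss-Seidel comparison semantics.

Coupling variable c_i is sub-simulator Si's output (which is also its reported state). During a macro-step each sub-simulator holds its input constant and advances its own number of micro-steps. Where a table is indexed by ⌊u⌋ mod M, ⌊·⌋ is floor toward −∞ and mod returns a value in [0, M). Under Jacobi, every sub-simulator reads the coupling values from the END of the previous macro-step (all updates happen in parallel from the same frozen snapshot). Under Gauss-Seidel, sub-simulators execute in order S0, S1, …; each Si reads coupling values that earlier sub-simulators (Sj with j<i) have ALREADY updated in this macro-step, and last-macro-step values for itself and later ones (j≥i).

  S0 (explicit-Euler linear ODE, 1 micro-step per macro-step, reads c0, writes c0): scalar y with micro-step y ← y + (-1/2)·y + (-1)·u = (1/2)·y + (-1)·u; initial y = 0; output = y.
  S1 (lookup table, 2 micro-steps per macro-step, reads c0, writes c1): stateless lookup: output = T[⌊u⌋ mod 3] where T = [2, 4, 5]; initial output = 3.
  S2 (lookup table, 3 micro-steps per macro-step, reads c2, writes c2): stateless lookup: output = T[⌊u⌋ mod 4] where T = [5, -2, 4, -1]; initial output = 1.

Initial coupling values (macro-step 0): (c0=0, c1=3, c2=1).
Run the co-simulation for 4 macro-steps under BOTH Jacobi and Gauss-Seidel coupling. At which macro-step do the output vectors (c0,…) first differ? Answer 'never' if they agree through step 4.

[Jacobi] macro 1: S0 reads c0=0 → after 1×micro: 0; S1 reads c0=0 → after 2×micro: 2; S2 reads c2=1 → after 3×micro: -2 ⇒ (c0=0, c1=2, c2=-2)
[Jacobi] macro 2: S0 reads c0=0 → after 1×micro: 0; S1 reads c0=0 → after 2×micro: 2; S2 reads c2=-2 → after 3×micro: 4 ⇒ (c0=0, c1=2, c2=4)
[Jacobi] macro 3: S0 reads c0=0 → after 1×micro: 0; S1 reads c0=0 → after 2×micro: 2; S2 reads c2=4 → after 3×micro: 5 ⇒ (c0=0, c1=2, c2=5)
[Jacobi] macro 4: S0 reads c0=0 → after 1×micro: 0; S1 reads c0=0 → after 2×micro: 2; S2 reads c2=5 → after 3×micro: -2 ⇒ (c0=0, c1=2, c2=-2)
[Gauss-Seidel] macro 1: S0 reads c0=0 → after 1×micro: 0; S1 reads c0=0 → after 2×micro: 2; S2 reads c2=1 → after 3×micro: -2 ⇒ (c0=0, c1=2, c2=-2)
[Gauss-Seidel] macro 2: S0 reads c0=0 → after 1×micro: 0; S1 reads c0=0 → after 2×micro: 2; S2 reads c2=-2 → after 3×micro: 4 ⇒ (c0=0, c1=2, c2=4)
[Gauss-Seidel] macro 3: S0 reads c0=0 → after 1×micro: 0; S1 reads c0=0 → after 2×micro: 2; S2 reads c2=4 → after 3×micro: 5 ⇒ (c0=0, c1=2, c2=5)
[Gauss-Seidel] macro 4: S0 reads c0=0 → after 1×micro: 0; S1 reads c0=0 → after 2×micro: 2; S2 reads c2=5 → after 3×micro: -2 ⇒ (c0=0, c1=2, c2=-2)

first divergence at macro-step: never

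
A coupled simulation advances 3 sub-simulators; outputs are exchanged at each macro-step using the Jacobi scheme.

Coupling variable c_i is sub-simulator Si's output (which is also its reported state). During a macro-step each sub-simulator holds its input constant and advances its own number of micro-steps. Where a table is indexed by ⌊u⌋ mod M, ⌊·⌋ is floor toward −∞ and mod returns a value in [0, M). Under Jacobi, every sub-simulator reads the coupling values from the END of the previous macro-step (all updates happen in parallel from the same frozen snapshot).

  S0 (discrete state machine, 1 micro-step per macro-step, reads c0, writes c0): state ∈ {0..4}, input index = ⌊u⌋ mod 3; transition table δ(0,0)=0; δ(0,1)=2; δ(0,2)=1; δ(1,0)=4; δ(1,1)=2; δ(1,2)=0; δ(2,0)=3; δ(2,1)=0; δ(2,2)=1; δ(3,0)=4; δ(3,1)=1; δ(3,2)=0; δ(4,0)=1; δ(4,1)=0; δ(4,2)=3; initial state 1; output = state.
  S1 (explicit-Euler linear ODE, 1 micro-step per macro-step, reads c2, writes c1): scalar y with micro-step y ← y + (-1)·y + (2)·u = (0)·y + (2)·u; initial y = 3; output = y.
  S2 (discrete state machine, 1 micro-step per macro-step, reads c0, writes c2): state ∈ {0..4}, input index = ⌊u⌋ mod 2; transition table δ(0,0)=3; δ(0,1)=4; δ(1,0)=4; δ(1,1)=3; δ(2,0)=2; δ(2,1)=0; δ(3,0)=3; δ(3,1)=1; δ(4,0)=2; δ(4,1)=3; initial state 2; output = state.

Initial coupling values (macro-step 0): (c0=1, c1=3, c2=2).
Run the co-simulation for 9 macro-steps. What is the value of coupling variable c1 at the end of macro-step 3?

c1 at macro-step 3 = 6

macro 1: S0 reads c0=1 → after 1×micro: 2; S1 reads c2=2 → after 1×micro: 4; S2 reads c0=1 → after 1×micro: 0 ⇒ (c0=2, c1=4, c2=0)
macro 2: S0 reads c0=2 → after 1×micro: 1; S1 reads c2=0 → after 1×micro: 0; S2 reads c0=2 → after 1×micro: 3 ⇒ (c0=1, c1=0, c2=3)
macro 3: S0 reads c0=1 → after 1×micro: 2; S1 reads c2=3 → after 1×micro: 6; S2 reads c0=1 → after 1×micro: 1 ⇒ (c0=2, c1=6, c2=1)
macro 4: S0 reads c0=2 → after 1×micro: 1; S1 reads c2=1 → after 1×micro: 2; S2 reads c0=2 → after 1×micro: 4 ⇒ (c0=1, c1=2, c2=4)
macro 5: S0 reads c0=1 → after 1×micro: 2; S1 reads c2=4 → after 1×micro: 8; S2 reads c0=1 → after 1×micro: 3 ⇒ (c0=2, c1=8, c2=3)
macro 6: S0 reads c0=2 → after 1×micro: 1; S1 reads c2=3 → after 1×micro: 6; S2 reads c0=2 → after 1×micro: 3 ⇒ (c0=1, c1=6, c2=3)
macro 7: S0 reads c0=1 → after 1×micro: 2; S1 reads c2=3 → after 1×micro: 6; S2 reads c0=1 → after 1×micro: 1 ⇒ (c0=2, c1=6, c2=1)
macro 8: S0 reads c0=2 → after 1×micro: 1; S1 reads c2=1 → after 1×micro: 2; S2 reads c0=2 → after 1×micro: 4 ⇒ (c0=1, c1=2, c2=4)
macro 9: S0 reads c0=1 → after 1×micro: 2; S1 reads c2=4 → after 1×micro: 8; S2 reads c0=1 → after 1×micro: 3 ⇒ (c0=2, c1=8, c2=3)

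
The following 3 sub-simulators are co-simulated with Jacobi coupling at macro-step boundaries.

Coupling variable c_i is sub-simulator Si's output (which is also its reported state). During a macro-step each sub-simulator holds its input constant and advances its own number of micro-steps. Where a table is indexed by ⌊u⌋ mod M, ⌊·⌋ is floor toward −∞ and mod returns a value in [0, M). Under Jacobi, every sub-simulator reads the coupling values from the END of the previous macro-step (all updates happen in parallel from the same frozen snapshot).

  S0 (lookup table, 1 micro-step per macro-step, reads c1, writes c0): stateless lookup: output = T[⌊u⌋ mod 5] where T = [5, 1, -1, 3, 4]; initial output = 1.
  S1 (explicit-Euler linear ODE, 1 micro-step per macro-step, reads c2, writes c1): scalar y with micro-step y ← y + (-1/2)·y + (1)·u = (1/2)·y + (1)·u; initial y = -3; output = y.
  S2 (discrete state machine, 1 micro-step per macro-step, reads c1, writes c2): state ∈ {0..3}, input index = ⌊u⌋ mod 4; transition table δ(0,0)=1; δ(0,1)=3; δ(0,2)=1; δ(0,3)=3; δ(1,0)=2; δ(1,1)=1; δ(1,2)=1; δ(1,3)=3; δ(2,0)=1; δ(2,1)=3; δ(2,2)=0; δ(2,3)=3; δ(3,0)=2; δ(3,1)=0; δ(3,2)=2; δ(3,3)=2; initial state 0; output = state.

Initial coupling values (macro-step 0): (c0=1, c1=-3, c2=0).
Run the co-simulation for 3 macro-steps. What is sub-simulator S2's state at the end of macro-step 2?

macro 1: S0 reads c1=-3 → after 1×micro: -1; S1 reads c2=0 → after 1×micro: -3/2; S2 reads c1=-3 → after 1×micro: 3 ⇒ (c0=-1, c1=-3/2, c2=3)
macro 2: S0 reads c1=-3/2 → after 1×micro: 3; S1 reads c2=3 → after 1×micro: 9/4; S2 reads c1=-3/2 → after 1×micro: 2 ⇒ (c0=3, c1=9/4, c2=2)
macro 3: S0 reads c1=9/4 → after 1×micro: -1; S1 reads c2=2 → after 1×micro: 25/8; S2 reads c1=9/4 → after 1×micro: 0 ⇒ (c0=-1, c1=25/8, c2=0)

S2 state at macro-step 2 = 2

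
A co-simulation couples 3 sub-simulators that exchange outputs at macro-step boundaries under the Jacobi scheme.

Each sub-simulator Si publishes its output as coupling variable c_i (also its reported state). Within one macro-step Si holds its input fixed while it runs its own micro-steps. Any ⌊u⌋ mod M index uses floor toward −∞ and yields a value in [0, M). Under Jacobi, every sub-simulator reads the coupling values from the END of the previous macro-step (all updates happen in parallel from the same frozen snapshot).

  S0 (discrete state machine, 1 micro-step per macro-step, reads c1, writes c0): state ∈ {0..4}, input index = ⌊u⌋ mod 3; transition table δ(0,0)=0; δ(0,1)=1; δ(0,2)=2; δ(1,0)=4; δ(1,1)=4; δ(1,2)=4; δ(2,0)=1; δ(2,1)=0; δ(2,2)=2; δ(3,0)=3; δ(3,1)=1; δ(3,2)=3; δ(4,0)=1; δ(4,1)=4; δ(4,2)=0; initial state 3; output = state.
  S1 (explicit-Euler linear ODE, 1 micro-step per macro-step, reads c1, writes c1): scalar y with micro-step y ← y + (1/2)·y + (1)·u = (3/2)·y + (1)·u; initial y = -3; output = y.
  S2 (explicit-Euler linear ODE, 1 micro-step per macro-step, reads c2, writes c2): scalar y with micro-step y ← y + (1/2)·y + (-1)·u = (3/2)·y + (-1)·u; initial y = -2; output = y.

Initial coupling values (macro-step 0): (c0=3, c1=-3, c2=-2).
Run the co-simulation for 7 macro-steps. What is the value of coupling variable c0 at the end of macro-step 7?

c0 at macro-step 7 = 4

macro 1: S0 reads c1=-3 → after 1×micro: 3; S1 reads c1=-3 → after 1×micro: -15/2; S2 reads c2=-2 → after 1×micro: -1 ⇒ (c0=3, c1=-15/2, c2=-1)
macro 2: S0 reads c1=-15/2 → after 1×micro: 1; S1 reads c1=-15/2 → after 1×micro: -75/4; S2 reads c2=-1 → after 1×micro: -1/2 ⇒ (c0=1, c1=-75/4, c2=-1/2)
macro 3: S0 reads c1=-75/4 → after 1×micro: 4; S1 reads c1=-75/4 → after 1×micro: -375/8; S2 reads c2=-1/2 → after 1×micro: -1/4 ⇒ (c0=4, c1=-375/8, c2=-1/4)
macro 4: S0 reads c1=-375/8 → after 1×micro: 4; S1 reads c1=-375/8 → after 1×micro: -1875/16; S2 reads c2=-1/4 → after 1×micro: -1/8 ⇒ (c0=4, c1=-1875/16, c2=-1/8)
macro 5: S0 reads c1=-1875/16 → after 1×micro: 0; S1 reads c1=-1875/16 → after 1×micro: -9375/32; S2 reads c2=-1/8 → after 1×micro: -1/16 ⇒ (c0=0, c1=-9375/32, c2=-1/16)
macro 6: S0 reads c1=-9375/32 → after 1×micro: 1; S1 reads c1=-9375/32 → after 1×micro: -46875/64; S2 reads c2=-1/16 → after 1×micro: -1/32 ⇒ (c0=1, c1=-46875/64, c2=-1/32)
macro 7: S0 reads c1=-46875/64 → after 1×micro: 4; S1 reads c1=-46875/64 → after 1×micro: -234375/128; S2 reads c2=-1/32 → after 1×micro: -1/64 ⇒ (c0=4, c1=-234375/128, c2=-1/64)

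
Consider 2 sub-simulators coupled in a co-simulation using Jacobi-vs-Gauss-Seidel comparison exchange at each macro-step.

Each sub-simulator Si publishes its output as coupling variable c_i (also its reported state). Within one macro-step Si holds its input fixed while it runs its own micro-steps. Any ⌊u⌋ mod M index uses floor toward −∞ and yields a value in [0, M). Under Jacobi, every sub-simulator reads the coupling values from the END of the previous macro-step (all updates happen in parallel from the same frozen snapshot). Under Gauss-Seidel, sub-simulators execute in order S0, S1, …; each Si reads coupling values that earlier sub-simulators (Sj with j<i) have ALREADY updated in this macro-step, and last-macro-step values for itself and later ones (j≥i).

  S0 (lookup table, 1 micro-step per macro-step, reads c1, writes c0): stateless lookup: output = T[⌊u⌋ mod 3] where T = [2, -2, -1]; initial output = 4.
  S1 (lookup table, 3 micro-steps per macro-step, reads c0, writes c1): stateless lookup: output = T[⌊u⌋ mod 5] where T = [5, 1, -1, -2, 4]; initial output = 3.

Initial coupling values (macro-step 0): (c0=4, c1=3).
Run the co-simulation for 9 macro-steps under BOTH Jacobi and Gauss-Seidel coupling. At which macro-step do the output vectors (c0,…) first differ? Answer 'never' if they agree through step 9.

[Jacobi] macro 1: S0 reads c1=3 → after 1×micro: 2; S1 reads c0=4 → after 3×micro: 4 ⇒ (c0=2, c1=4)
[Jacobi] macro 2: S0 reads c1=4 → after 1×micro: -2; S1 reads c0=2 → after 3×micro: -1 ⇒ (c0=-2, c1=-1)
[Jacobi] macro 3: S0 reads c1=-1 → after 1×micro: -1; S1 reads c0=-2 → after 3×micro: -2 ⇒ (c0=-1, c1=-2)
[Jacobi] macro 4: S0 reads c1=-2 → after 1×micro: -2; S1 reads c0=-1 → after 3×micro: 4 ⇒ (c0=-2, c1=4)
[Jacobi] macro 5: S0 reads c1=4 → after 1×micro: -2; S1 reads c0=-2 → after 3×micro: -2 ⇒ (c0=-2, c1=-2)
[Jacobi] macro 6: S0 reads c1=-2 → after 1×micro: -2; S1 reads c0=-2 → after 3×micro: -2 ⇒ (c0=-2, c1=-2)
[Jacobi] macro 7: S0 reads c1=-2 → after 1×micro: -2; S1 reads c0=-2 → after 3×micro: -2 ⇒ (c0=-2, c1=-2)
[Jacobi] macro 8: S0 reads c1=-2 → after 1×micro: -2; S1 reads c0=-2 → after 3×micro: -2 ⇒ (c0=-2, c1=-2)
[Jacobi] macro 9: S0 reads c1=-2 → after 1×micro: -2; S1 reads c0=-2 → after 3×micro: -2 ⇒ (c0=-2, c1=-2)
[Gauss-Seidel] macro 1: S0 reads c1=3 → after 1×micro: 2; S1 reads c0=2 → after 3×micro: -1 ⇒ (c0=2, c1=-1)
[Gauss-Seidel] macro 2: S0 reads c1=-1 → after 1×micro: -1; S1 reads c0=-1 → after 3×micro: 4 ⇒ (c0=-1, c1=4)
[Gauss-Seidel] macro 3: S0 reads c1=4 → after 1×micro: -2; S1 reads c0=-2 → after 3×micro: -2 ⇒ (c0=-2, c1=-2)
[Gauss-Seidel] macro 4: S0 reads c1=-2 → after 1×micro: -2; S1 reads c0=-2 → after 3×micro: -2 ⇒ (c0=-2, c1=-2)
[Gauss-Seidel] macro 5: S0 reads c1=-2 → after 1×micro: -2; S1 reads c0=-2 → after 3×micro: -2 ⇒ (c0=-2, c1=-2)
[Gauss-Seidel] macro 6: S0 reads c1=-2 → after 1×micro: -2; S1 reads c0=-2 → after 3×micro: -2 ⇒ (c0=-2, c1=-2)
[Gauss-Seidel] macro 7: S0 reads c1=-2 → after 1×micro: -2; S1 reads c0=-2 → after 3×micro: -2 ⇒ (c0=-2, c1=-2)
[Gauss-Seidel] macro 8: S0 reads c1=-2 → after 1×micro: -2; S1 reads c0=-2 → after 3×micro: -2 ⇒ (c0=-2, c1=-2)
[Gauss-Seidel] macro 9: S0 reads c1=-2 → after 1×micro: -2; S1 reads c0=-2 → after 3×micro: -2 ⇒ (c0=-2, c1=-2)

first divergence at macro-step: 1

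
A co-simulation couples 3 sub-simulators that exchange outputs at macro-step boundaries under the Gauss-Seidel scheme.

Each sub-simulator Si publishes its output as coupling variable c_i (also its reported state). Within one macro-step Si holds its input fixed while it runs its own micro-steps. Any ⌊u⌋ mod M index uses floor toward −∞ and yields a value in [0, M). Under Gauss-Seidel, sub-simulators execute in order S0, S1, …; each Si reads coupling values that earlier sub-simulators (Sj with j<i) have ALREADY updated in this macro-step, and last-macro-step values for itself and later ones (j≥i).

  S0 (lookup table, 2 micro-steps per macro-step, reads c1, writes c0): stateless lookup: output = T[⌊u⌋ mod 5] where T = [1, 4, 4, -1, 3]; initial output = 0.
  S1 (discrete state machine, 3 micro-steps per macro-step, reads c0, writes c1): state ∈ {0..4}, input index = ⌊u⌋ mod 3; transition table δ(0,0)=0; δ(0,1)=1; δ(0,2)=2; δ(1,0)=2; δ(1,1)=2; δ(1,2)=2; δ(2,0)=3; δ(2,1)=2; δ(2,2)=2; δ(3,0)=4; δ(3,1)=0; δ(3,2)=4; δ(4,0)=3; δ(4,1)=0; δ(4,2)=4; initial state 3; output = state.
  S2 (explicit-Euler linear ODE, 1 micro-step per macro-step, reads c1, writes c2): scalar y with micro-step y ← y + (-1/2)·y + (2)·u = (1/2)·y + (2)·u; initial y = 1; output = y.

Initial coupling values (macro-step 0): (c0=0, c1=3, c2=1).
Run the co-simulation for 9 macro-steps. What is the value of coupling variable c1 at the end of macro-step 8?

c1 at macro-step 8 = 3

macro 1: S0 reads c1=3 → after 2×micro: -1; S1 reads c0=-1 → after 3×micro: 4; S2 reads c1=4 → after 1×micro: 17/2 ⇒ (c0=-1, c1=4, c2=17/2)
macro 2: S0 reads c1=4 → after 2×micro: 3; S1 reads c0=3 → after 3×micro: 3; S2 reads c1=3 → after 1×micro: 41/4 ⇒ (c0=3, c1=3, c2=41/4)
macro 3: S0 reads c1=3 → after 2×micro: -1; S1 reads c0=-1 → after 3×micro: 4; S2 reads c1=4 → after 1×micro: 105/8 ⇒ (c0=-1, c1=4, c2=105/8)
macro 4: S0 reads c1=4 → after 2×micro: 3; S1 reads c0=3 → after 3×micro: 3; S2 reads c1=3 → after 1×micro: 201/16 ⇒ (c0=3, c1=3, c2=201/16)
macro 5: S0 reads c1=3 → after 2×micro: -1; S1 reads c0=-1 → after 3×micro: 4; S2 reads c1=4 → after 1×micro: 457/32 ⇒ (c0=-1, c1=4, c2=457/32)
macro 6: S0 reads c1=4 → after 2×micro: 3; S1 reads c0=3 → after 3×micro: 3; S2 reads c1=3 → after 1×micro: 841/64 ⇒ (c0=3, c1=3, c2=841/64)
macro 7: S0 reads c1=3 → after 2×micro: -1; S1 reads c0=-1 → after 3×micro: 4; S2 reads c1=4 → after 1×micro: 1865/128 ⇒ (c0=-1, c1=4, c2=1865/128)
macro 8: S0 reads c1=4 → after 2×micro: 3; S1 reads c0=3 → after 3×micro: 3; S2 reads c1=3 → after 1×micro: 3401/256 ⇒ (c0=3, c1=3, c2=3401/256)
macro 9: S0 reads c1=3 → after 2×micro: -1; S1 reads c0=-1 → after 3×micro: 4; S2 reads c1=4 → after 1×micro: 7497/512 ⇒ (c0=-1, c1=4, c2=7497/512)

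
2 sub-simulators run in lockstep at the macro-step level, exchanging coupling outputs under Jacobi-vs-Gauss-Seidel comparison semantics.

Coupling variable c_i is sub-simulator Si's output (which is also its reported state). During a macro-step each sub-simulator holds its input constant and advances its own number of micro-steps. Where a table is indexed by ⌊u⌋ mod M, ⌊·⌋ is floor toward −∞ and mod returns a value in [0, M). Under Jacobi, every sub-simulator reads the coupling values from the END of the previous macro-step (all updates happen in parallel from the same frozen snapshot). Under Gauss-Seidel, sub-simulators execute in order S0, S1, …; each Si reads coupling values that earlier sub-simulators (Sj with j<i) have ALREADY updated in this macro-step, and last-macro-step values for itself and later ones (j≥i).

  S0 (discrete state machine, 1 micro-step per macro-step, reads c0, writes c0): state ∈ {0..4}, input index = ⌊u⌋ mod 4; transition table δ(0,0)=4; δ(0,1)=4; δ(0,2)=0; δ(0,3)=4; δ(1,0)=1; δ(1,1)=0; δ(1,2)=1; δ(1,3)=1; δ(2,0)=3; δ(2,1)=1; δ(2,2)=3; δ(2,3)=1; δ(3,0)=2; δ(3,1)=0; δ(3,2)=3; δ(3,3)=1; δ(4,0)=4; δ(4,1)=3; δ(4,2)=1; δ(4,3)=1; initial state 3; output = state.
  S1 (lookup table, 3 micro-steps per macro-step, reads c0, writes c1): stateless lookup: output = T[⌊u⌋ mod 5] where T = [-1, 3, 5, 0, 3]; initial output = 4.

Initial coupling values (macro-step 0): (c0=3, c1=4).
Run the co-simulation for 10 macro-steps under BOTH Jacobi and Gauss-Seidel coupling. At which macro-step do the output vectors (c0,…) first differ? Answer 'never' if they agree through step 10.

[Jacobi] macro 1: S0 reads c0=3 → after 1×micro: 1; S1 reads c0=3 → after 3×micro: 0 ⇒ (c0=1, c1=0)
[Jacobi] macro 2: S0 reads c0=1 → after 1×micro: 0; S1 reads c0=1 → after 3×micro: 3 ⇒ (c0=0, c1=3)
[Jacobi] macro 3: S0 reads c0=0 → after 1×micro: 4; S1 reads c0=0 → after 3×micro: -1 ⇒ (c0=4, c1=-1)
[Jacobi] macro 4: S0 reads c0=4 → after 1×micro: 4; S1 reads c0=4 → after 3×micro: 3 ⇒ (c0=4, c1=3)
[Jacobi] macro 5: S0 reads c0=4 → after 1×micro: 4; S1 reads c0=4 → after 3×micro: 3 ⇒ (c0=4, c1=3)
[Jacobi] macro 6: S0 reads c0=4 → after 1×micro: 4; S1 reads c0=4 → after 3×micro: 3 ⇒ (c0=4, c1=3)
[Jacobi] macro 7: S0 reads c0=4 → after 1×micro: 4; S1 reads c0=4 → after 3×micro: 3 ⇒ (c0=4, c1=3)
[Jacobi] macro 8: S0 reads c0=4 → after 1×micro: 4; S1 reads c0=4 → after 3×micro: 3 ⇒ (c0=4, c1=3)
[Jacobi] macro 9: S0 reads c0=4 → after 1×micro: 4; S1 reads c0=4 → after 3×micro: 3 ⇒ (c0=4, c1=3)
[Jacobi] macro 10: S0 reads c0=4 → after 1×micro: 4; S1 reads c0=4 → after 3×micro: 3 ⇒ (c0=4, c1=3)
[Gauss-Seidel] macro 1: S0 reads c0=3 → after 1×micro: 1; S1 reads c0=1 → after 3×micro: 3 ⇒ (c0=1, c1=3)
[Gauss-Seidel] macro 2: S0 reads c0=1 → after 1×micro: 0; S1 reads c0=0 → after 3×micro: -1 ⇒ (c0=0, c1=-1)
[Gauss-Seidel] macro 3: S0 reads c0=0 → after 1×micro: 4; S1 reads c0=4 → after 3×micro: 3 ⇒ (c0=4, c1=3)
[Gauss-Seidel] macro 4: S0 reads c0=4 → after 1×micro: 4; S1 reads c0=4 → after 3×micro: 3 ⇒ (c0=4, c1=3)
[Gauss-Seidel] macro 5: S0 reads c0=4 → after 1×micro: 4; S1 reads c0=4 → after 3×micro: 3 ⇒ (c0=4, c1=3)
[Gauss-Seidel] macro 6: S0 reads c0=4 → after 1×micro: 4; S1 reads c0=4 → after 3×micro: 3 ⇒ (c0=4, c1=3)
[Gauss-Seidel] macro 7: S0 reads c0=4 → after 1×micro: 4; S1 reads c0=4 → after 3×micro: 3 ⇒ (c0=4, c1=3)
[Gauss-Seidel] macro 8: S0 reads c0=4 → after 1×micro: 4; S1 reads c0=4 → after 3×micro: 3 ⇒ (c0=4, c1=3)
[Gauss-Seidel] macro 9: S0 reads c0=4 → after 1×micro: 4; S1 reads c0=4 → after 3×micro: 3 ⇒ (c0=4, c1=3)
[Gauss-Seidel] macro 10: S0 reads c0=4 → after 1×micro: 4; S1 reads c0=4 → after 3×micro: 3 ⇒ (c0=4, c1=3)

first divergence at macro-step: 1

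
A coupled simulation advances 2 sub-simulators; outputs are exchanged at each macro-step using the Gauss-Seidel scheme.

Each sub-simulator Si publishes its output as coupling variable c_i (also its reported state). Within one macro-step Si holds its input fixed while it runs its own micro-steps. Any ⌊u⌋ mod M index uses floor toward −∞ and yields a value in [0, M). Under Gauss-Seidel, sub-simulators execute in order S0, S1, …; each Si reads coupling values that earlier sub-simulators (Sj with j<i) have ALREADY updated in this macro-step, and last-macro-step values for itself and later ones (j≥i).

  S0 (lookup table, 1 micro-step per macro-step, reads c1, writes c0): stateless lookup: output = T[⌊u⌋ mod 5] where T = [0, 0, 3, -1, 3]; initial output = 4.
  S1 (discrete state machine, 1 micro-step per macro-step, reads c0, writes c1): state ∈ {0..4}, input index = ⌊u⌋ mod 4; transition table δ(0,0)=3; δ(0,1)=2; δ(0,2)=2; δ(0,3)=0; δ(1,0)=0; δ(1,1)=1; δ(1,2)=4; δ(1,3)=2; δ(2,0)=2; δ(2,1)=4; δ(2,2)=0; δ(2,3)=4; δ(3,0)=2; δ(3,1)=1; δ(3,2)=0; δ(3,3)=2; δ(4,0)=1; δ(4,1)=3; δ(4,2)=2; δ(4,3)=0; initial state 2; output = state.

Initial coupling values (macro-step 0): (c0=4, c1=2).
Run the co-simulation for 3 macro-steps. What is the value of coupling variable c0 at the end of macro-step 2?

macro 1: S0 reads c1=2 → after 1×micro: 3; S1 reads c0=3 → after 1×micro: 4 ⇒ (c0=3, c1=4)
macro 2: S0 reads c1=4 → after 1×micro: 3; S1 reads c0=3 → after 1×micro: 0 ⇒ (c0=3, c1=0)
macro 3: S0 reads c1=0 → after 1×micro: 0; S1 reads c0=0 → after 1×micro: 3 ⇒ (c0=0, c1=3)

c0 at macro-step 2 = 3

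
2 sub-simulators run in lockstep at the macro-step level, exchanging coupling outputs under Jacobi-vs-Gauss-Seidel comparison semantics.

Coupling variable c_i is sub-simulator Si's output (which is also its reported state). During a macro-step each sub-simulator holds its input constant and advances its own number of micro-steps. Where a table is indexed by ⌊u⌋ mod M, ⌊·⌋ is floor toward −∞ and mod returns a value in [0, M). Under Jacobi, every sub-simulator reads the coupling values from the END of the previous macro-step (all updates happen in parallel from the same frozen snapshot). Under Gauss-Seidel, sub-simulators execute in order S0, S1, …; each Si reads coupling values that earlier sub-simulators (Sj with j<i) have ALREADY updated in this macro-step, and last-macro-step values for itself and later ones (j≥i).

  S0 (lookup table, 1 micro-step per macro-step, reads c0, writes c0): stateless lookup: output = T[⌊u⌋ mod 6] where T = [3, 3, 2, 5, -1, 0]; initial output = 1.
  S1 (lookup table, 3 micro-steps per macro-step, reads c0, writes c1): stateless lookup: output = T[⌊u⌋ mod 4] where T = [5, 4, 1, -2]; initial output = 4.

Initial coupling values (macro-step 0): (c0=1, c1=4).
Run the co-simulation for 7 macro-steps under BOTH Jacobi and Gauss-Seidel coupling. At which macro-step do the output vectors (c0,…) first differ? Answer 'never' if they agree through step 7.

first divergence at macro-step: 1

[Jacobi] macro 1: S0 reads c0=1 → after 1×micro: 3; S1 reads c0=1 → after 3×micro: 4 ⇒ (c0=3, c1=4)
[Jacobi] macro 2: S0 reads c0=3 → after 1×micro: 5; S1 reads c0=3 → after 3×micro: -2 ⇒ (c0=5, c1=-2)
[Jacobi] macro 3: S0 reads c0=5 → after 1×micro: 0; S1 reads c0=5 → after 3×micro: 4 ⇒ (c0=0, c1=4)
[Jacobi] macro 4: S0 reads c0=0 → after 1×micro: 3; S1 reads c0=0 → after 3×micro: 5 ⇒ (c0=3, c1=5)
[Jacobi] macro 5: S0 reads c0=3 → after 1×micro: 5; S1 reads c0=3 → after 3×micro: -2 ⇒ (c0=5, c1=-2)
[Jacobi] macro 6: S0 reads c0=5 → after 1×micro: 0; S1 reads c0=5 → after 3×micro: 4 ⇒ (c0=0, c1=4)
[Jacobi] macro 7: S0 reads c0=0 → after 1×micro: 3; S1 reads c0=0 → after 3×micro: 5 ⇒ (c0=3, c1=5)
[Gauss-Seidel] macro 1: S0 reads c0=1 → after 1×micro: 3; S1 reads c0=3 → after 3×micro: -2 ⇒ (c0=3, c1=-2)
[Gauss-Seidel] macro 2: S0 reads c0=3 → after 1×micro: 5; S1 reads c0=5 → after 3×micro: 4 ⇒ (c0=5, c1=4)
[Gauss-Seidel] macro 3: S0 reads c0=5 → after 1×micro: 0; S1 reads c0=0 → after 3×micro: 5 ⇒ (c0=0, c1=5)
[Gauss-Seidel] macro 4: S0 reads c0=0 → after 1×micro: 3; S1 reads c0=3 → after 3×micro: -2 ⇒ (c0=3, c1=-2)
[Gauss-Seidel] macro 5: S0 reads c0=3 → after 1×micro: 5; S1 reads c0=5 → after 3×micro: 4 ⇒ (c0=5, c1=4)
[Gauss-Seidel] macro 6: S0 reads c0=5 → after 1×micro: 0; S1 reads c0=0 → after 3×micro: 5 ⇒ (c0=0, c1=5)
[Gauss-Seidel] macro 7: S0 reads c0=0 → after 1×micro: 3; S1 reads c0=3 → after 3×micro: -2 ⇒ (c0=3, c1=-2)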